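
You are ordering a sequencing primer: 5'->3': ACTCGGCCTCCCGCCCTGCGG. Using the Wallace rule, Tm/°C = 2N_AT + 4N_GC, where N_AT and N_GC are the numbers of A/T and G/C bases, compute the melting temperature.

Counting bases: A=1, C=11, T=3, G=6
A+T = 4, G+C = 17
Tm = 2(4) + 4(17) = 8 + 68 = 76°C

76°C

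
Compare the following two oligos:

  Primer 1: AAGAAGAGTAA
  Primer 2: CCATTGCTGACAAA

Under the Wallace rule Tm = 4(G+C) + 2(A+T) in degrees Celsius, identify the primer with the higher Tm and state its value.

Primer 1: A+T=8, G+C=3 → Tm = 2(8)+4(3) = 28°C
Primer 2: A+T=8, G+C=6 → Tm = 2(8)+4(6) = 40°C
28°C vs 40°C → primer 2 is higher.

Primer 2, 40°C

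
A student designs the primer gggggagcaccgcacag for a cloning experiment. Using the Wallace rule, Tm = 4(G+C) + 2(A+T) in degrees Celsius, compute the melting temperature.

60°C

C=5, T=0, A=4, G=8
AT pairs contribute 4, GC pairs contribute 13.
Tm = 4·13 + 2·4 = 52 + 8 = 60°C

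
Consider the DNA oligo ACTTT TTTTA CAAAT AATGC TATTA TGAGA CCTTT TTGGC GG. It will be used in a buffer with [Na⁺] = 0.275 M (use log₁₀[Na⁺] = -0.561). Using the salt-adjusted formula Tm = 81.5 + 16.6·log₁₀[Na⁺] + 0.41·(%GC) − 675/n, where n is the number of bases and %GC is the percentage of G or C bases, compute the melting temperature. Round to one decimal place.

Length n = 42. Scanning the sequence gives C=6, A=11, T=18, G=7.
G+C = 13, so %GC = 13/42 × 100 = 30.952%
Salt term: 16.6 × (-0.561) = -9.313
GC term: 0.41 × 30.952 = 12.69; length term: −675/42 = −16.071
Tm = 81.5 + (-9.313) + 12.69 − 16.071 = 68.806 → 68.8°C

68.8°C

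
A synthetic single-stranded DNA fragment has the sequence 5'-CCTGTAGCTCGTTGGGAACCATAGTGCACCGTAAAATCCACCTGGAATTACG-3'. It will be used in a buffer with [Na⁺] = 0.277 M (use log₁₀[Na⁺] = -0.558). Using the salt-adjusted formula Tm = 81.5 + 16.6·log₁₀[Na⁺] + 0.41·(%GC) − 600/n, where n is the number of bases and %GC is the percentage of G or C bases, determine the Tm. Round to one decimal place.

81.2°C

Length n = 52. Scanning the sequence gives G=12, A=14, C=14, T=12.
G+C = 26, so %GC = 26/52 × 100 = 50%
Salt term: 16.6 × (-0.558) = -9.263
GC term: 0.41 × 50 = 20.5; length term: −600/52 = −11.538
Tm = 81.5 + (-9.263) + 20.5 − 11.538 = 81.199 → 81.2°C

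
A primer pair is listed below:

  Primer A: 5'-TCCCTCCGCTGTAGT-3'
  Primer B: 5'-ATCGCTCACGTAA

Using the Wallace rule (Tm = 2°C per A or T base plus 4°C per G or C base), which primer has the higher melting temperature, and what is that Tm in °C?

Primer A, 48°C

Primer A: A+T=6, G+C=9 → Tm = 2(6)+4(9) = 48°C
Primer B: A+T=7, G+C=6 → Tm = 2(7)+4(6) = 38°C
48°C vs 38°C → primer A is higher.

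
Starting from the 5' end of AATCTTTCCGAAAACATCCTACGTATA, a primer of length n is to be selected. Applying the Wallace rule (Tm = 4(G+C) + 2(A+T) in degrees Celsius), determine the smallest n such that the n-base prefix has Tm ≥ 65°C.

n = 24

First 23 bases: AATCTTTCCGAAAACATCCTACG → Tm = 64°C (< 65°C)
First 24 bases: AATCTTTCCGAAAACATCCTACGT → Tm = 66°C (≥ 65°C)
Each additional base adds 2°C (A/T) or 4°C (G/C), so Tm is non-decreasing in n; n = 24 is the first length to reach 65°C.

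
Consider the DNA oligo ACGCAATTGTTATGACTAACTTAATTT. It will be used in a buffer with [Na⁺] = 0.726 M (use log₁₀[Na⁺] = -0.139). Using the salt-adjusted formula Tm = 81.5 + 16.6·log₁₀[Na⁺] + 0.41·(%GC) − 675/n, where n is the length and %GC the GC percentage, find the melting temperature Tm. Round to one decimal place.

64.8°C

Length n = 27. Scanning the sequence gives C=4, T=11, A=9, G=3.
G+C = 7, so %GC = 7/27 × 100 = 25.926%
Salt term: 16.6 × (-0.139) = -2.307
GC term: 0.41 × 25.926 = 10.63; length term: −675/27 = −25
Tm = 81.5 + (-2.307) + 10.63 − 25 = 64.823 → 64.8°C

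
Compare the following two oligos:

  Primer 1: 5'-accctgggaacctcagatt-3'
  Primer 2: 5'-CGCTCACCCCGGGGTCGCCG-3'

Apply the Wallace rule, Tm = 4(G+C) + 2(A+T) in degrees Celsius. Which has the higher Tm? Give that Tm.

Primer 2, 74°C

Primer 1: A+T=9, G+C=10 → Tm = 2(9)+4(10) = 58°C
Primer 2: A+T=3, G+C=17 → Tm = 2(3)+4(17) = 74°C
58°C vs 74°C → primer 2 is higher.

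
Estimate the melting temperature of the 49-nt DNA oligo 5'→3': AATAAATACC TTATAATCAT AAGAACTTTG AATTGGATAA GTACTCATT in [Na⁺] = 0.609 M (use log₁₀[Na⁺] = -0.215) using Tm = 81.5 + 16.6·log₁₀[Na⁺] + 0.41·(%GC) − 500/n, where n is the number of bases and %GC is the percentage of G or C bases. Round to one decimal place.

Length n = 49. Base counts: T=17, A=21, C=6, G=5
G+C = 11, so %GC = 11/49 × 100 = 22.449%
Salt term: 16.6 × (-0.215) = -3.569
GC term: 0.41 × 22.449 = 9.204; length term: −500/49 = −10.204
Tm = 81.5 + (-3.569) + 9.204 − 10.204 = 76.931 → 76.9°C

76.9°C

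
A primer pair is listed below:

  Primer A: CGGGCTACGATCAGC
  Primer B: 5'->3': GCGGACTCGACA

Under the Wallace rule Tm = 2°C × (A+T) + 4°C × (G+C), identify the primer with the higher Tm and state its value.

Primer A: A+T=5, G+C=10 → Tm = 2(5)+4(10) = 50°C
Primer B: A+T=4, G+C=8 → Tm = 2(4)+4(8) = 40°C
50°C vs 40°C → primer A is higher.

Primer A, 50°C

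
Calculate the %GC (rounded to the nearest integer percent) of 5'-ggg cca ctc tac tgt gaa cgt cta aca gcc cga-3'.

58%

Counting bases: C=11, A=8, T=6, G=8
G+C = 8 + 11 = 19 out of 33 bases
%GC = 19/33 × 100 = 57.58% ≈ 58%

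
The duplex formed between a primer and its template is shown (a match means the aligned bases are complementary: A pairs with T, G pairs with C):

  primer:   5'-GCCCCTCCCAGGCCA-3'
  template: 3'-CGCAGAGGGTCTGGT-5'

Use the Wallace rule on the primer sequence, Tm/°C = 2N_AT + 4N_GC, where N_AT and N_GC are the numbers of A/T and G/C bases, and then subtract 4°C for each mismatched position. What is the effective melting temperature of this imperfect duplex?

Primer base counts: A=2, T=1, G=3, C=9 → A+T=3, G+C=12
Perfect-match Tm = 2(3) + 4(12) = 6 + 48 = 54°C
Mismatches (positions where the bases are not complementary): 3 (at positions 3, 4, 12)
Effective Tm = 54 − 3×4 = 54 − 12 = 42°C

42°C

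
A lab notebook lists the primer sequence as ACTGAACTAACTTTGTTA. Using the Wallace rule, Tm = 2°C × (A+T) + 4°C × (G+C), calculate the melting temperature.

46°C

Base counts: T=7, C=3, G=2, A=6
A+T = 13, G+C = 5
Tm = 2(13) + 4(5) = 26 + 20 = 46°C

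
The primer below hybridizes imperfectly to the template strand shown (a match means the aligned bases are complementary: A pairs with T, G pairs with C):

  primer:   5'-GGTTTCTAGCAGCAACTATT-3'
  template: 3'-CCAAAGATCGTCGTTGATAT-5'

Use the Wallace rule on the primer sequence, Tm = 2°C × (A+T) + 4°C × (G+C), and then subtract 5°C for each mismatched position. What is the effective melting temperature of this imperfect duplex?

Primer base counts: A=5, T=7, G=4, C=4 → A+T=12, G+C=8
Perfect-match Tm = 2(12) + 4(8) = 24 + 32 = 56°C
Mismatches (positions where the bases are not complementary): 1 (at position 20)
Effective Tm = 56 − 1×5 = 56 − 5 = 51°C

51°C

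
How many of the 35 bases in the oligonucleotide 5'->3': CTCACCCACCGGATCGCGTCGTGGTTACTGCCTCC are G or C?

23

Base counts: T=8, G=8, C=15, A=4
G+C = 8 + 15 = 23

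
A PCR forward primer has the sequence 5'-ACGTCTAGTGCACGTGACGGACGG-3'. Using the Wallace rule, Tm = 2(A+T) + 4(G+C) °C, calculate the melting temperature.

Scanning the sequence gives T=4, A=5, C=6, G=9.
A+T = 9, G+C = 15
Tm = 2×9 + 4×15 = 78°C

78°C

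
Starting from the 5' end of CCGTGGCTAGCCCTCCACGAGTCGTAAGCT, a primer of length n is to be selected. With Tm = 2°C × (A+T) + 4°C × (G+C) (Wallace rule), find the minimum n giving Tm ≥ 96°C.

n = 29

First 28 bases: CCGTGGCTAGCCCTCCACGAGTCGTAAG → Tm = 92°C (< 96°C)
First 29 bases: CCGTGGCTAGCCCTCCACGAGTCGTAAGC → Tm = 96°C (≥ 96°C)
Each additional base adds 2°C (A/T) or 4°C (G/C), so Tm is non-decreasing in n; n = 29 is the first length to reach 96°C.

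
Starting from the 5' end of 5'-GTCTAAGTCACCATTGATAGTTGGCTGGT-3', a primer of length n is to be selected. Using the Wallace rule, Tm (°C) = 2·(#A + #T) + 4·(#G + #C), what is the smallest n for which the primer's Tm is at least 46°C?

First 15 bases: GTCTAAGTCACCATT → Tm = 42°C (< 46°C)
First 16 bases: GTCTAAGTCACCATTG → Tm = 46°C (≥ 46°C)
Each additional base adds 2°C (A/T) or 4°C (G/C), so Tm is non-decreasing in n; n = 16 is the first length to reach 46°C.

n = 16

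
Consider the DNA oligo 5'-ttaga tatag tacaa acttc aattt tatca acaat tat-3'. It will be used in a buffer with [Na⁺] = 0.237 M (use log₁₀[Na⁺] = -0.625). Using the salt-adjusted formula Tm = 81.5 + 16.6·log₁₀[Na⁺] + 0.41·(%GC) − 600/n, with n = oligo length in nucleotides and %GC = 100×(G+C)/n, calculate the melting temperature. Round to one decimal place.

62.9°C

Length n = 38. Counting bases: G=2, T=15, A=16, C=5
G+C = 7, so %GC = 7/38 × 100 = 18.421%
Salt term: 16.6 × (-0.625) = -10.375
GC term: 0.41 × 18.421 = 7.553; length term: −600/38 = −15.789
Tm = 81.5 + (-10.375) + 7.553 − 15.789 = 62.889 → 62.9°C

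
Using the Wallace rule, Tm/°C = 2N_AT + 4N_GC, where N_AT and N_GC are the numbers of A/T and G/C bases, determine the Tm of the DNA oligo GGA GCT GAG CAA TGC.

Scanning the sequence gives A=4, C=3, G=6, T=2.
A+T = 6, G+C = 9
Tm = 2×6 + 4×9 = 48°C

48°C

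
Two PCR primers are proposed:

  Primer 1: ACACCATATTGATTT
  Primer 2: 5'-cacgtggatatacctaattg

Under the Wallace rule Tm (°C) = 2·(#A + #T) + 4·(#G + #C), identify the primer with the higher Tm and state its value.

Primer 2, 56°C

Primer 1: A+T=11, G+C=4 → Tm = 2(11)+4(4) = 38°C
Primer 2: A+T=12, G+C=8 → Tm = 2(12)+4(8) = 56°C
38°C vs 56°C → primer 2 is higher.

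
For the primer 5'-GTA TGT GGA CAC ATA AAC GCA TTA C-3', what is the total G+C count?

G=5, A=9, C=5, T=6
G+C = 5 + 5 = 10

10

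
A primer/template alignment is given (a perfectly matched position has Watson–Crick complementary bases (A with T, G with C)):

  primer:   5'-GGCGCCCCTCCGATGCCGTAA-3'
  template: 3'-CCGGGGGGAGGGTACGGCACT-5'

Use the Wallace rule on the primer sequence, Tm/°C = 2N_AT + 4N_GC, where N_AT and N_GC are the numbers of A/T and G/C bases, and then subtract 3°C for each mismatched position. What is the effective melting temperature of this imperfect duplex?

Primer base counts: A=3, T=3, G=6, C=9 → A+T=6, G+C=15
Perfect-match Tm = 2(6) + 4(15) = 12 + 60 = 72°C
Mismatches (positions where the bases are not complementary): 3 (at positions 4, 12, 20)
Effective Tm = 72 − 3×3 = 72 − 9 = 63°C

63°C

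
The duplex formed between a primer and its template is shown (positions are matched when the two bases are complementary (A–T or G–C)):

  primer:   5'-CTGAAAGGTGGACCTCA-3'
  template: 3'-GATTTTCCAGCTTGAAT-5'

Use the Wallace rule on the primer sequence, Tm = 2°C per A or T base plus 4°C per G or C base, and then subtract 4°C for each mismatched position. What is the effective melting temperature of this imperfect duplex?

Primer base counts: A=5, T=3, G=5, C=4 → A+T=8, G+C=9
Perfect-match Tm = 2(8) + 4(9) = 16 + 36 = 52°C
Mismatches (positions where the bases are not complementary): 4 (at positions 3, 10, 13, 16)
Effective Tm = 52 − 4×4 = 52 − 16 = 36°C

36°C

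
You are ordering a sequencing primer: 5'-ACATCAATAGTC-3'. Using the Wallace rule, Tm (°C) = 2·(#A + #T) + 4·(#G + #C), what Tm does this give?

32°C

Base counts: G=1, T=3, C=3, A=5
A+T = 8, G+C = 4
Tm = 4·4 + 2·8 = 16 + 16 = 32°C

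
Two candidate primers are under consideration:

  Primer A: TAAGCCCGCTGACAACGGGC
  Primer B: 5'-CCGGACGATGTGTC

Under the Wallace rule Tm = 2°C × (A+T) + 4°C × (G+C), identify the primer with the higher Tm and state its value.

Primer A, 66°C

Primer A: A+T=7, G+C=13 → Tm = 2(7)+4(13) = 66°C
Primer B: A+T=5, G+C=9 → Tm = 2(5)+4(9) = 46°C
66°C vs 46°C → primer A is higher.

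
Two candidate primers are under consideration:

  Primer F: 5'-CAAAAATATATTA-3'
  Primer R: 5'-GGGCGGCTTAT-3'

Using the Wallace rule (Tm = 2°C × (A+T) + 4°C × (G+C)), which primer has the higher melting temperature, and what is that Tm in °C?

Primer F: A+T=12, G+C=1 → Tm = 2(12)+4(1) = 28°C
Primer R: A+T=4, G+C=7 → Tm = 2(4)+4(7) = 36°C
28°C vs 36°C → primer R is higher.

Primer R, 36°C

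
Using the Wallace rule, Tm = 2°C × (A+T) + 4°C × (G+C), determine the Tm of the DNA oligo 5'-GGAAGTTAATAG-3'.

32°C

Counting bases: G=4, A=5, C=0, T=3
So N_AT = 8 and N_GC = 4.
Tm = 2×8 + 4×4 = 32°C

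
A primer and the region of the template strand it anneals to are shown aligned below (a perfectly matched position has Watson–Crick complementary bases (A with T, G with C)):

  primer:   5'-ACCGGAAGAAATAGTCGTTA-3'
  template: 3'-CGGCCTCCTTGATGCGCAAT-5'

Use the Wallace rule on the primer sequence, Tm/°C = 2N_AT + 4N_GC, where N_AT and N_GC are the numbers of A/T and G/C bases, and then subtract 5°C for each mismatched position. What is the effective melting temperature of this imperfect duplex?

Primer base counts: A=8, T=4, G=5, C=3 → A+T=12, G+C=8
Perfect-match Tm = 2(12) + 4(8) = 24 + 32 = 56°C
Mismatches (positions where the bases are not complementary): 5 (at positions 1, 7, 11, 14, 15)
Effective Tm = 56 − 5×5 = 56 − 25 = 31°C

31°C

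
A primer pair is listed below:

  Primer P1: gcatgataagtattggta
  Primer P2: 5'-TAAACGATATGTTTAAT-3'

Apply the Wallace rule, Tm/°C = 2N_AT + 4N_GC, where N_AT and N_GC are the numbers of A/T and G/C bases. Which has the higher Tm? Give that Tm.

Primer P1, 48°C

Primer P1: A+T=12, G+C=6 → Tm = 2(12)+4(6) = 48°C
Primer P2: A+T=14, G+C=3 → Tm = 2(14)+4(3) = 40°C
48°C vs 40°C → primer P1 is higher.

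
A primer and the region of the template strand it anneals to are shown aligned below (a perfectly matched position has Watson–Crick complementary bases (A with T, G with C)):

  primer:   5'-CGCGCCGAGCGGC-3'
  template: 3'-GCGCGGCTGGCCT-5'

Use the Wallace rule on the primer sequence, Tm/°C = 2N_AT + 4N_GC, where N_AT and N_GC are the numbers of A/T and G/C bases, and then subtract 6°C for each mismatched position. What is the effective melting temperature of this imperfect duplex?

38°C

Primer base counts: A=1, T=0, G=6, C=6 → A+T=1, G+C=12
Perfect-match Tm = 2(1) + 4(12) = 2 + 48 = 50°C
Mismatches (positions where the bases are not complementary): 2 (at positions 9, 13)
Effective Tm = 50 − 2×6 = 50 − 12 = 38°C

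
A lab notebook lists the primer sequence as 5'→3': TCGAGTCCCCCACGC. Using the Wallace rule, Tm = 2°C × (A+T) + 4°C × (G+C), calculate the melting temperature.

Counting bases: T=2, G=3, C=8, A=2
A+T = 4, G+C = 11
Tm = 2(4) + 4(11) = 8 + 44 = 52°C

52°C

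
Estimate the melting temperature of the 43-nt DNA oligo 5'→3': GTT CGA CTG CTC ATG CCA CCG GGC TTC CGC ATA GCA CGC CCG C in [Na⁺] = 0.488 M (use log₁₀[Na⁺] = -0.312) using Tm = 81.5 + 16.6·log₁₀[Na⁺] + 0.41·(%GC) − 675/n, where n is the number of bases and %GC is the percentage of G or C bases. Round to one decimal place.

88.3°C

Length n = 43. Scanning the sequence gives A=6, T=8, G=11, C=18.
G+C = 29, so %GC = 29/43 × 100 = 67.442%
Salt term: 16.6 × (-0.312) = -5.179
GC term: 0.41 × 67.442 = 27.651; length term: −675/43 = −15.698
Tm = 81.5 + (-5.179) + 27.651 − 15.698 = 88.274 → 88.3°C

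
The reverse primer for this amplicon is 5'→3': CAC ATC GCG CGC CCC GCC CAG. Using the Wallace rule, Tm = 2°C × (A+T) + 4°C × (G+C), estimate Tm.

Counting bases: C=12, A=3, T=1, G=5
So N_AT = 4 and N_GC = 17.
Tm = 2×4 + 4×17 = 76°C

76°C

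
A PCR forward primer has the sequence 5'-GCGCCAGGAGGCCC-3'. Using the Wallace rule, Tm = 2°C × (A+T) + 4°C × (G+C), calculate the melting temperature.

T=0, A=2, C=6, G=6
So N_AT = 2 and N_GC = 12.
Tm = 2(2) + 4(12) = 4 + 48 = 52°C

52°C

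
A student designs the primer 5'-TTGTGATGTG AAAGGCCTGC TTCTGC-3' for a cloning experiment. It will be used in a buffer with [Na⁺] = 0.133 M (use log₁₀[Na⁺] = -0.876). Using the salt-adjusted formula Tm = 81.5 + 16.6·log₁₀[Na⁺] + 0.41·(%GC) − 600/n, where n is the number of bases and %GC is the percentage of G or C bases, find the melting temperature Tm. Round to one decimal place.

64.4°C

Length n = 26. Base counts: G=8, A=4, T=9, C=5
G+C = 13, so %GC = 13/26 × 100 = 50%
Salt term: 16.6 × (-0.876) = -14.542
GC term: 0.41 × 50 = 20.5; length term: −600/26 = −23.077
Tm = 81.5 + (-14.542) + 20.5 − 23.077 = 64.381 → 64.4°C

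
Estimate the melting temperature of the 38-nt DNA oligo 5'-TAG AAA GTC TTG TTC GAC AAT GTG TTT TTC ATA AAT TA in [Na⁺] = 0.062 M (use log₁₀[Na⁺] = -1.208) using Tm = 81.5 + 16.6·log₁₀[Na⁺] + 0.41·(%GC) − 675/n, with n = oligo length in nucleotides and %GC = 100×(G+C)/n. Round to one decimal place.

54.5°C

Length n = 38. Base counts: C=4, A=12, G=6, T=16
G+C = 10, so %GC = 10/38 × 100 = 26.316%
Salt term: 16.6 × (-1.208) = -20.053
GC term: 0.41 × 26.316 = 10.79; length term: −675/38 = −17.763
Tm = 81.5 + (-20.053) + 10.79 − 17.763 = 54.474 → 54.5°C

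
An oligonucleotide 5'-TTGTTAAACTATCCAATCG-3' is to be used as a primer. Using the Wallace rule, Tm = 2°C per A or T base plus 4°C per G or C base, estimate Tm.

50°C

C=4, A=6, G=2, T=7
AT pairs contribute 13, GC pairs contribute 6.
Tm = 2×13 + 4×6 = 50°C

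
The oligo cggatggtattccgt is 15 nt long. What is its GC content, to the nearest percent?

Base counts: C=3, G=5, T=5, A=2
G+C = 5 + 3 = 8 out of 15 bases
%GC = 8/15 × 100 = 53.33% ≈ 53%

53%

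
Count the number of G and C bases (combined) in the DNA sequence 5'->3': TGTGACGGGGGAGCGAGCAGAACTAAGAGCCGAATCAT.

21

T=5, G=14, A=12, C=7
Total G or C: 14 + 7 = 21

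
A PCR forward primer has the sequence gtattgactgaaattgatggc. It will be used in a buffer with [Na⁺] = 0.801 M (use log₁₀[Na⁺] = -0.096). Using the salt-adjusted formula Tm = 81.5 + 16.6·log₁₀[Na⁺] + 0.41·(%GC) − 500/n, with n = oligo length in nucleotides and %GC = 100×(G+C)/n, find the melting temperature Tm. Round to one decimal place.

Length n = 21. Scanning the sequence gives A=6, G=6, T=7, C=2.
G+C = 8, so %GC = 8/21 × 100 = 38.095%
Salt term: 16.6 × (-0.096) = -1.594
GC term: 0.41 × 38.095 = 15.619; length term: −500/21 = −23.81
Tm = 81.5 + (-1.594) + 15.619 − 23.81 = 71.715 → 71.7°C

71.7°C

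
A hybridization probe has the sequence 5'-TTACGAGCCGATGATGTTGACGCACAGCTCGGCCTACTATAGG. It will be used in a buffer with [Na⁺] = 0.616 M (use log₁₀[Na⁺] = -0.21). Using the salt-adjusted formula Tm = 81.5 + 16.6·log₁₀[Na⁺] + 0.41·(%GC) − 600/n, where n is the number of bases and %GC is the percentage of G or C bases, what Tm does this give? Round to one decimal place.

Length n = 43. Counting bases: T=10, A=10, G=12, C=11
G+C = 23, so %GC = 23/43 × 100 = 53.488%
Salt term: 16.6 × (-0.21) = -3.486
GC term: 0.41 × 53.488 = 21.93; length term: −600/43 = −13.953
Tm = 81.5 + (-3.486) + 21.93 − 13.953 = 85.991 → 86.0°C

86.0°C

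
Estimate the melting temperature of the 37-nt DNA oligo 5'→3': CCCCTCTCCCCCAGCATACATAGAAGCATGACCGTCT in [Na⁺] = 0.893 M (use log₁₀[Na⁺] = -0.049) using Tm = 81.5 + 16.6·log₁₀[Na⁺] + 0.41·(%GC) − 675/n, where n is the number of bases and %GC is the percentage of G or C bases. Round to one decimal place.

Length n = 37. A=9, C=16, G=5, T=7
G+C = 21, so %GC = 21/37 × 100 = 56.757%
Salt term: 16.6 × (-0.049) = -0.813
GC term: 0.41 × 56.757 = 23.27; length term: −675/37 = −18.243
Tm = 81.5 + (-0.813) + 23.27 − 18.243 = 85.714 → 85.7°C

85.7°C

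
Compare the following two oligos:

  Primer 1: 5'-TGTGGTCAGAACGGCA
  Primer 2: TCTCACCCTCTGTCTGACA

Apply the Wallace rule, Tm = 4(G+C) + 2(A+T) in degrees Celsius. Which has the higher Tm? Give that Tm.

Primer 1: A+T=7, G+C=9 → Tm = 2(7)+4(9) = 50°C
Primer 2: A+T=9, G+C=10 → Tm = 2(9)+4(10) = 58°C
50°C vs 58°C → primer 2 is higher.

Primer 2, 58°C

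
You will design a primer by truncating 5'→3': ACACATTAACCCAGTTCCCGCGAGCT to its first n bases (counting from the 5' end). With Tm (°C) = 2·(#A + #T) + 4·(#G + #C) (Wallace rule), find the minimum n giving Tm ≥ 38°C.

First 13 bases: ACACATTAACCCA → Tm = 36°C (< 38°C)
First 14 bases: ACACATTAACCCAG → Tm = 40°C (≥ 38°C)
Each additional base adds 2°C (A/T) or 4°C (G/C), so Tm is non-decreasing in n; n = 14 is the first length to reach 38°C.

n = 14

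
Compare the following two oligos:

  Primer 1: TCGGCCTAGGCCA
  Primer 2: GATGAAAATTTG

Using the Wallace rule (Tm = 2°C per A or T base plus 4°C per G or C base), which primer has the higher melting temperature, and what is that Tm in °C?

Primer 1: A+T=4, G+C=9 → Tm = 2(4)+4(9) = 44°C
Primer 2: A+T=9, G+C=3 → Tm = 2(9)+4(3) = 30°C
44°C vs 30°C → primer 1 is higher.

Primer 1, 44°C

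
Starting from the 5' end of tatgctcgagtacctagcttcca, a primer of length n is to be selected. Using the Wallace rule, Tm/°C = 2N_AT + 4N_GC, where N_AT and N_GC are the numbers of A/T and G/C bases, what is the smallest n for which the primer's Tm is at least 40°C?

n = 14

First 13 bases: TATGCTCGAGTAC → Tm = 38°C (< 40°C)
First 14 bases: TATGCTCGAGTACC → Tm = 42°C (≥ 40°C)
Each additional base adds 2°C (A/T) or 4°C (G/C), so Tm is non-decreasing in n; n = 14 is the first length to reach 40°C.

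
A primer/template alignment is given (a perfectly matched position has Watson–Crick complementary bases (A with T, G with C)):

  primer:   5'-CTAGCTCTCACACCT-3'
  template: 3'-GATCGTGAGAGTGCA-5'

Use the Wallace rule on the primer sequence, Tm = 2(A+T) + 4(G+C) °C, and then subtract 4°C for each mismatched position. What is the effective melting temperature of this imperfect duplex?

Primer base counts: A=3, T=4, G=1, C=7 → A+T=7, G+C=8
Perfect-match Tm = 2(7) + 4(8) = 14 + 32 = 46°C
Mismatches (positions where the bases are not complementary): 3 (at positions 6, 10, 14)
Effective Tm = 46 − 3×4 = 46 − 12 = 34°C

34°C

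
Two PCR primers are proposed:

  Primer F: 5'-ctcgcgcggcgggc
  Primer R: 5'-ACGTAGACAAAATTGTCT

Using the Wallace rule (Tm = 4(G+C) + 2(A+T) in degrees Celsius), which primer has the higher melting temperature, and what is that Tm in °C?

Primer F, 54°C

Primer F: A+T=1, G+C=13 → Tm = 2(1)+4(13) = 54°C
Primer R: A+T=12, G+C=6 → Tm = 2(12)+4(6) = 48°C
54°C vs 48°C → primer F is higher.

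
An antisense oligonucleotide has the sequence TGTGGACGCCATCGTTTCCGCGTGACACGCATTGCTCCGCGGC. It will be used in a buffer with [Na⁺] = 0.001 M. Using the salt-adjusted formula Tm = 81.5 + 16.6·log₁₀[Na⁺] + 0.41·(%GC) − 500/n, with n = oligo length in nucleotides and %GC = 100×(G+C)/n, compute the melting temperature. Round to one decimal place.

46.8°C

Length n = 43. Scanning the sequence gives C=15, T=10, G=13, A=5.
G+C = 28, so %GC = 28/43 × 100 = 65.116%
Salt term: 16.6 × (-3) = -49.8
GC term: 0.41 × 65.116 = 26.698; length term: −500/43 = −11.628
Tm = 81.5 + (-49.8) + 26.698 − 11.628 = 46.77 → 46.8°C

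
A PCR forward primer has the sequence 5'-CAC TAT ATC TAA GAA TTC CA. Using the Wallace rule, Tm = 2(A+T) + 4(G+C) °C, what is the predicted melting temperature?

Scanning the sequence gives T=6, G=1, A=8, C=5.
A+T = 14, G+C = 6
Tm = 2×14 + 4×6 = 52°C

52°C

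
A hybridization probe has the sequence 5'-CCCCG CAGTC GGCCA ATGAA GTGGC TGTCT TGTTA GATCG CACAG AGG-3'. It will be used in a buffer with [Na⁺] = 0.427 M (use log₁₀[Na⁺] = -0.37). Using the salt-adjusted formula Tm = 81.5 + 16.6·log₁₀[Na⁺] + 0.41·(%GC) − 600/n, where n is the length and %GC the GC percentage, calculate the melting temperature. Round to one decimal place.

86.8°C

Length n = 48. C=13, A=10, T=10, G=15
G+C = 28, so %GC = 28/48 × 100 = 58.333%
Salt term: 16.6 × (-0.37) = -6.142
GC term: 0.41 × 58.333 = 23.917; length term: −600/48 = −12.5
Tm = 81.5 + (-6.142) + 23.917 − 12.5 = 86.775 → 86.8°C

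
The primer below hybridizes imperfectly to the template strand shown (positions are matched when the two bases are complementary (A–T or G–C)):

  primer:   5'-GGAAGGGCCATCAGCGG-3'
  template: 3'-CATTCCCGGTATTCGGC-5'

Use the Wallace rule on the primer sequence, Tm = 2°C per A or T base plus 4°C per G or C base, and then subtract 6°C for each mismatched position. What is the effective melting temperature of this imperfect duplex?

40°C

Primer base counts: A=4, T=1, G=8, C=4 → A+T=5, G+C=12
Perfect-match Tm = 2(5) + 4(12) = 10 + 48 = 58°C
Mismatches (positions where the bases are not complementary): 3 (at positions 2, 12, 16)
Effective Tm = 58 − 3×6 = 58 − 18 = 40°C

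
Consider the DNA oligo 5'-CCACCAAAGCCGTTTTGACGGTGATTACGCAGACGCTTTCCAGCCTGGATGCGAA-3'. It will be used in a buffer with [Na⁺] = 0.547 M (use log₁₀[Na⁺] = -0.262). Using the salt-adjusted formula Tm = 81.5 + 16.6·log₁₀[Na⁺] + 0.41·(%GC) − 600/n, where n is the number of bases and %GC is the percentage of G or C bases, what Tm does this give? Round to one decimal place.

88.6°C

Length n = 55. Base counts: T=12, A=13, C=16, G=14
G+C = 30, so %GC = 30/55 × 100 = 54.545%
Salt term: 16.6 × (-0.262) = -4.349
GC term: 0.41 × 54.545 = 22.363; length term: −600/55 = −10.909
Tm = 81.5 + (-4.349) + 22.363 − 10.909 = 88.605 → 88.6°C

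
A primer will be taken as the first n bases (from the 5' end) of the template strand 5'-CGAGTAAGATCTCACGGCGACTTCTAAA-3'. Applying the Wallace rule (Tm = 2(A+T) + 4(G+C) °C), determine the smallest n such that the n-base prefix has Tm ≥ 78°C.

n = 26

First 25 bases: CGAGTAAGATCTCACGGCGACTTCT → Tm = 76°C (< 78°C)
First 26 bases: CGAGTAAGATCTCACGGCGACTTCTA → Tm = 78°C (≥ 78°C)
Since every base adds ≥2°C, Tm only increases with n, so the threshold is first crossed at n = 26.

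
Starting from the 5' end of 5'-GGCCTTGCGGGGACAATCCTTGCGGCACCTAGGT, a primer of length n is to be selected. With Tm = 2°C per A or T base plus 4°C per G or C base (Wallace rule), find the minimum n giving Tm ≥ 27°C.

First 7 bases: GGCCTTG → Tm = 24°C (< 27°C)
First 8 bases: GGCCTTGC → Tm = 28°C (≥ 27°C)
Since every base adds ≥2°C, Tm only increases with n, so the threshold is first crossed at n = 8.

n = 8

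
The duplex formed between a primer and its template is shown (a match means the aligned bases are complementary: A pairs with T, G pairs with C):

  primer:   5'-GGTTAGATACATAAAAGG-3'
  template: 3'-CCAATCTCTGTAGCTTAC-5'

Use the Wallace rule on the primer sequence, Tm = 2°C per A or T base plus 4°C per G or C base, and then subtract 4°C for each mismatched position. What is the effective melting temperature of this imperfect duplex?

32°C

Primer base counts: A=8, T=4, G=5, C=1 → A+T=12, G+C=6
Perfect-match Tm = 2(12) + 4(6) = 24 + 24 = 48°C
Mismatches (positions where the bases are not complementary): 4 (at positions 8, 13, 14, 17)
Effective Tm = 48 − 4×4 = 48 − 16 = 32°C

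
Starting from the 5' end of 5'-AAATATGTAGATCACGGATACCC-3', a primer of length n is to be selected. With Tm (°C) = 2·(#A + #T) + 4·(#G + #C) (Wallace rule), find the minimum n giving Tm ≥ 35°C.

First 14 bases: AAATATGTAGATCA → Tm = 34°C (< 35°C)
First 15 bases: AAATATGTAGATCAC → Tm = 38°C (≥ 35°C)
Since every base adds ≥2°C, Tm only increases with n, so the threshold is first crossed at n = 15.

n = 15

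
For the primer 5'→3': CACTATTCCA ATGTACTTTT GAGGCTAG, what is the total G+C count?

Base counts: A=7, G=5, T=10, C=6
Total G or C: 5 + 6 = 11

11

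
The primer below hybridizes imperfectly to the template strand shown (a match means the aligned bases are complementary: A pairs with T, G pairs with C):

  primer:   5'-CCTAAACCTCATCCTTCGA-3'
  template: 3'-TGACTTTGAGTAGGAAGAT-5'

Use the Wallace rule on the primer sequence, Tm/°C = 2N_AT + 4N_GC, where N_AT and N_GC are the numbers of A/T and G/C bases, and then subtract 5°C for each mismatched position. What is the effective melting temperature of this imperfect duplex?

Primer base counts: A=5, T=5, G=1, C=8 → A+T=10, G+C=9
Perfect-match Tm = 2(10) + 4(9) = 20 + 36 = 56°C
Mismatches (positions where the bases are not complementary): 4 (at positions 1, 4, 7, 18)
Effective Tm = 56 − 4×5 = 56 − 20 = 36°C

36°C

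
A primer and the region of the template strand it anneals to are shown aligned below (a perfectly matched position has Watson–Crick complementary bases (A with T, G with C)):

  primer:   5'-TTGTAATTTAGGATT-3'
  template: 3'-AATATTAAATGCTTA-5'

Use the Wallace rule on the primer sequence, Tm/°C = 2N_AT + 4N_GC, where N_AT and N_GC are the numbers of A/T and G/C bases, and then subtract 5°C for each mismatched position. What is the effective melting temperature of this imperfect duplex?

21°C

Primer base counts: A=4, T=8, G=3, C=0 → A+T=12, G+C=3
Perfect-match Tm = 2(12) + 4(3) = 24 + 12 = 36°C
Mismatches (positions where the bases are not complementary): 3 (at positions 3, 11, 14)
Effective Tm = 36 − 3×5 = 36 − 15 = 21°C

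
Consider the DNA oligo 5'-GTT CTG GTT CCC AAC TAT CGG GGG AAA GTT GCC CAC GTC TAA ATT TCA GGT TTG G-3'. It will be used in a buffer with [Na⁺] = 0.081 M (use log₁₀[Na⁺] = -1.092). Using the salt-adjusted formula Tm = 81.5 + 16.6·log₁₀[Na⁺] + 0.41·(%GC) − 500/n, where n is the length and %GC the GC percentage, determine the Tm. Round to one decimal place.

Length n = 55. G=15, T=17, C=12, A=11
G+C = 27, so %GC = 27/55 × 100 = 49.091%
Salt term: 16.6 × (-1.092) = -18.127
GC term: 0.41 × 49.091 = 20.127; length term: −500/55 = −9.091
Tm = 81.5 + (-18.127) + 20.127 − 9.091 = 74.409 → 74.4°C

74.4°C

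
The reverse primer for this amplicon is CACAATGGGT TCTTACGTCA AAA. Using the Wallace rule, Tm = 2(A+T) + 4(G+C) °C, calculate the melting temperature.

Base counts: G=4, T=6, C=5, A=8
A+T = 14, G+C = 9
Tm = 2×14 + 4×9 = 64°C

64°C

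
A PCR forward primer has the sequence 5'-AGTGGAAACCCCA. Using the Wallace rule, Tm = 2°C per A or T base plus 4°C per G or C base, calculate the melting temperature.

40°C

Counting bases: G=3, T=1, C=4, A=5
AT pairs contribute 6, GC pairs contribute 7.
Tm = 2×6 + 4×7 = 40°C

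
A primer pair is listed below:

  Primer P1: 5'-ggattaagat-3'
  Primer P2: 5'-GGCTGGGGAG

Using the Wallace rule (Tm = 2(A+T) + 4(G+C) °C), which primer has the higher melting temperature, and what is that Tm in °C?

Primer P1: A+T=7, G+C=3 → Tm = 2(7)+4(3) = 26°C
Primer P2: A+T=2, G+C=8 → Tm = 2(2)+4(8) = 36°C
26°C vs 36°C → primer P2 is higher.

Primer P2, 36°C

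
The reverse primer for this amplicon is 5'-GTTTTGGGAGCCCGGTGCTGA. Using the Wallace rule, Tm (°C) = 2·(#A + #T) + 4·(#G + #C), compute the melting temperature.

Counting bases: C=4, A=2, G=9, T=6
A+T = 8, G+C = 13
Tm = 4·13 + 2·8 = 52 + 16 = 68°C

68°C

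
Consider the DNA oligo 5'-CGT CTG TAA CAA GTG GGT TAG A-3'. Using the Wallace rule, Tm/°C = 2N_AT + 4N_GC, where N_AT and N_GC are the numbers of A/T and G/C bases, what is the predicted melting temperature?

Scanning the sequence gives T=6, A=6, G=7, C=3.
AT pairs contribute 12, GC pairs contribute 10.
Tm = 2×12 + 4×10 = 64°C

64°C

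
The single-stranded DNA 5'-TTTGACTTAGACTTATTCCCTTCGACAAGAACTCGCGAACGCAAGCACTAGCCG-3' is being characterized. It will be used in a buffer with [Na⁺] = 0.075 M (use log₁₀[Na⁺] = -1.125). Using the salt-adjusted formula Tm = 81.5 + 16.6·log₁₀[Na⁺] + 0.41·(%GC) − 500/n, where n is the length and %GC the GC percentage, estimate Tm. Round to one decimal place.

Length n = 54. T=13, C=16, A=15, G=10
G+C = 26, so %GC = 26/54 × 100 = 48.148%
Salt term: 16.6 × (-1.125) = -18.675
GC term: 0.41 × 48.148 = 19.741; length term: −500/54 = −9.259
Tm = 81.5 + (-18.675) + 19.741 − 9.259 = 73.307 → 73.3°C

73.3°C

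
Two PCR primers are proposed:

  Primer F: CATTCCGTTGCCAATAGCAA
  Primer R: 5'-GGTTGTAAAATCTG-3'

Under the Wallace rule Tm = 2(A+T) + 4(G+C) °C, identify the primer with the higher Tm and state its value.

Primer F: A+T=11, G+C=9 → Tm = 2(11)+4(9) = 58°C
Primer R: A+T=9, G+C=5 → Tm = 2(9)+4(5) = 38°C
58°C vs 38°C → primer F is higher.

Primer F, 58°C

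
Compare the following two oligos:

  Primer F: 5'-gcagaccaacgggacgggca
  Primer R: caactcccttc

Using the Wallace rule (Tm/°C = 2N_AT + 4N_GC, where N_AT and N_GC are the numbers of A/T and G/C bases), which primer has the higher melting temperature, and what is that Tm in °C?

Primer F: A+T=6, G+C=14 → Tm = 2(6)+4(14) = 68°C
Primer R: A+T=5, G+C=6 → Tm = 2(5)+4(6) = 34°C
68°C vs 34°C → primer F is higher.

Primer F, 68°C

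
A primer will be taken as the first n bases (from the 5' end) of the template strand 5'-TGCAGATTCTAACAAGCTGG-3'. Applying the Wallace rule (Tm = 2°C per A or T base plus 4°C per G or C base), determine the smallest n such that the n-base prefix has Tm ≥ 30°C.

n = 11

First 10 bases: TGCAGATTCT → Tm = 28°C (< 30°C)
First 11 bases: TGCAGATTCTA → Tm = 30°C (≥ 30°C)
Each additional base adds 2°C (A/T) or 4°C (G/C), so Tm is non-decreasing in n; n = 11 is the first length to reach 30°C.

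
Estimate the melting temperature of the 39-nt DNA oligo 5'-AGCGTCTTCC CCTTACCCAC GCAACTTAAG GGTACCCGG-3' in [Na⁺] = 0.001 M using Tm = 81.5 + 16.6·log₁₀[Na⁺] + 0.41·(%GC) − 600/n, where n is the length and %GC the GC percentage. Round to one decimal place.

40.5°C

Length n = 39. T=8, C=15, A=8, G=8
G+C = 23, so %GC = 23/39 × 100 = 58.974%
Salt term: 16.6 × (-3) = -49.8
GC term: 0.41 × 58.974 = 24.179; length term: −600/39 = −15.385
Tm = 81.5 + (-49.8) + 24.179 − 15.385 = 40.494 → 40.5°C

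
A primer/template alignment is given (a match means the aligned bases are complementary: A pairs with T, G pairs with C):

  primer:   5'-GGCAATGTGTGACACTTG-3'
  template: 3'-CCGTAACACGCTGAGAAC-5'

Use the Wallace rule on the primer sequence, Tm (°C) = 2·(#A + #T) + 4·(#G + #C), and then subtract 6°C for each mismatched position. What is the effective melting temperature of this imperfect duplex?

36°C

Primer base counts: A=4, T=5, G=6, C=3 → A+T=9, G+C=9
Perfect-match Tm = 2(9) + 4(9) = 18 + 36 = 54°C
Mismatches (positions where the bases are not complementary): 3 (at positions 5, 10, 14)
Effective Tm = 54 − 3×6 = 54 − 18 = 36°C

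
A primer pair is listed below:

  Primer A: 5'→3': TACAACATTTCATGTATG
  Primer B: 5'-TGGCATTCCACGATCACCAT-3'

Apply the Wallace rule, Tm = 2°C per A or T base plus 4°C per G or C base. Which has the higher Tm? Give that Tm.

Primer B, 60°C

Primer A: A+T=13, G+C=5 → Tm = 2(13)+4(5) = 46°C
Primer B: A+T=10, G+C=10 → Tm = 2(10)+4(10) = 60°C
46°C vs 60°C → primer B is higher.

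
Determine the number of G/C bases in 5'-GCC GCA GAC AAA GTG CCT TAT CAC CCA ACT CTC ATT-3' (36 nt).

18

Base counts: C=13, A=10, T=8, G=5
G+C = 5 + 13 = 18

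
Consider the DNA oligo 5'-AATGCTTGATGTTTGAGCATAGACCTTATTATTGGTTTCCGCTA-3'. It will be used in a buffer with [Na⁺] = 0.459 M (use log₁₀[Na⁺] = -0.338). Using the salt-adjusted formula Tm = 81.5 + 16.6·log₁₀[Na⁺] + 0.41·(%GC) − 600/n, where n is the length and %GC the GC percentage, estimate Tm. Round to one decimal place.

77.2°C

Length n = 44. Base counts: T=18, A=10, C=7, G=9
G+C = 16, so %GC = 16/44 × 100 = 36.364%
Salt term: 16.6 × (-0.338) = -5.611
GC term: 0.41 × 36.364 = 14.909; length term: −600/44 = −13.636
Tm = 81.5 + (-5.611) + 14.909 − 13.636 = 77.162 → 77.2°C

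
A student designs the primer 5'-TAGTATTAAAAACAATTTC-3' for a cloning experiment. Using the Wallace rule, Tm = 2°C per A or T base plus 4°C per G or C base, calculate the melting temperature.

44°C

Base counts: T=7, C=2, A=9, G=1
A+T = 16, G+C = 3
Tm = 2×16 + 4×3 = 44°C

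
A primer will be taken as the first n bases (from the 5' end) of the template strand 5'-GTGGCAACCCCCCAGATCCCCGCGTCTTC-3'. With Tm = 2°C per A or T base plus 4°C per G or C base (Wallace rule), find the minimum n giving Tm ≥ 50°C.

n = 15

First 14 bases: GTGGCAACCCCCCA → Tm = 48°C (< 50°C)
First 15 bases: GTGGCAACCCCCCAG → Tm = 52°C (≥ 50°C)
Each additional base adds 2°C (A/T) or 4°C (G/C), so Tm is non-decreasing in n; n = 15 is the first length to reach 50°C.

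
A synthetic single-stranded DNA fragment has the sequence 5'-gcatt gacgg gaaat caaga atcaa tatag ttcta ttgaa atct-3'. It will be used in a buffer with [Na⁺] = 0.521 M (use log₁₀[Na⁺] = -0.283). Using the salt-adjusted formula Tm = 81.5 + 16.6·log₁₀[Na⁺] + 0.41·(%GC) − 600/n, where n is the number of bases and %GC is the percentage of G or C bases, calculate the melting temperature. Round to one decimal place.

76.2°C

Length n = 44. Scanning the sequence gives T=13, C=6, A=17, G=8.
G+C = 14, so %GC = 14/44 × 100 = 31.818%
Salt term: 16.6 × (-0.283) = -4.698
GC term: 0.41 × 31.818 = 13.045; length term: −600/44 = −13.636
Tm = 81.5 + (-4.698) + 13.045 − 13.636 = 76.211 → 76.2°C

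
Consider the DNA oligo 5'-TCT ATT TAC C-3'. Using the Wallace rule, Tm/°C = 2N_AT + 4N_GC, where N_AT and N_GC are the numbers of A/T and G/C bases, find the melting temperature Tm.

26°C

C=3, T=5, G=0, A=2
AT pairs contribute 7, GC pairs contribute 3.
Tm = 2×7 + 4×3 = 26°C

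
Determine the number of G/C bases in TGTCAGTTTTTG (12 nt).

Base counts: A=1, T=7, G=3, C=1
Total G or C: 3 + 1 = 4

4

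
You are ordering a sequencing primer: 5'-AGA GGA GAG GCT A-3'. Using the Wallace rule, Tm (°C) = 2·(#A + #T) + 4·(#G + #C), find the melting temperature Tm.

40°C

Counting bases: C=1, A=5, T=1, G=6
So N_AT = 6 and N_GC = 7.
Tm = 4·7 + 2·6 = 28 + 12 = 40°C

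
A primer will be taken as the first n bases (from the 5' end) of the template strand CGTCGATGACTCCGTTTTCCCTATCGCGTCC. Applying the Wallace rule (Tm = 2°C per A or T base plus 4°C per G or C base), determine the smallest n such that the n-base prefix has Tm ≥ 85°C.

n = 28

First 27 bases: CGTCGATGACTCCGTTTTCCCTATCGC → Tm = 84°C (< 85°C)
First 28 bases: CGTCGATGACTCCGTTTTCCCTATCGCG → Tm = 88°C (≥ 85°C)
Each additional base adds 2°C (A/T) or 4°C (G/C), so Tm is non-decreasing in n; n = 28 is the first length to reach 85°C.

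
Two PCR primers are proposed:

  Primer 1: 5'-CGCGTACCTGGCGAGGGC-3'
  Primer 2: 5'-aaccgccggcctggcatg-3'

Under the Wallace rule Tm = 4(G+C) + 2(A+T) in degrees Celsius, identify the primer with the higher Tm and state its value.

Primer 1, 64°C

Primer 1: A+T=4, G+C=14 → Tm = 2(4)+4(14) = 64°C
Primer 2: A+T=5, G+C=13 → Tm = 2(5)+4(13) = 62°C
64°C vs 62°C → primer 1 is higher.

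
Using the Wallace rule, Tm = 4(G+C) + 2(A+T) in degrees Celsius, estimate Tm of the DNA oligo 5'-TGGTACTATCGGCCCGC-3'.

56°C

C=6, A=2, T=4, G=5
So N_AT = 6 and N_GC = 11.
Tm = 4·11 + 2·6 = 44 + 12 = 56°C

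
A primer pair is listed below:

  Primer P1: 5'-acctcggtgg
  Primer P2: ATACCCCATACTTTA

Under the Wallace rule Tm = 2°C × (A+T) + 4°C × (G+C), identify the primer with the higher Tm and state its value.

Primer P2, 40°C

Primer P1: A+T=3, G+C=7 → Tm = 2(3)+4(7) = 34°C
Primer P2: A+T=10, G+C=5 → Tm = 2(10)+4(5) = 40°C
34°C vs 40°C → primer P2 is higher.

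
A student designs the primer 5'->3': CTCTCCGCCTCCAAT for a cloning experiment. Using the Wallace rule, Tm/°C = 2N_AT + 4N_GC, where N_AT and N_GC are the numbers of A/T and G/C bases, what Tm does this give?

Scanning the sequence gives T=4, A=2, G=1, C=8.
A+T = 6, G+C = 9
Tm = 4·9 + 2·6 = 36 + 12 = 48°C

48°C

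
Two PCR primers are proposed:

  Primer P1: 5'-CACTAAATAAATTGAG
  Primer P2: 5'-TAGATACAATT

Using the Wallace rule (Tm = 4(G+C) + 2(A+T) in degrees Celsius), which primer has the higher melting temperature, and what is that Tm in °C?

Primer P1: A+T=12, G+C=4 → Tm = 2(12)+4(4) = 40°C
Primer P2: A+T=9, G+C=2 → Tm = 2(9)+4(2) = 26°C
40°C vs 26°C → primer P1 is higher.

Primer P1, 40°C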